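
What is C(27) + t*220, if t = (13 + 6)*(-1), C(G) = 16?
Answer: -4164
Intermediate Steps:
t = -19 (t = 19*(-1) = -19)
C(27) + t*220 = 16 - 19*220 = 16 - 4180 = -4164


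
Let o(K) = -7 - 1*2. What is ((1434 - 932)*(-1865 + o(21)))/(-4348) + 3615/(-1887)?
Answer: 146622788/683723 ≈ 214.45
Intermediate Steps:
o(K) = -9 (o(K) = -7 - 2 = -9)
((1434 - 932)*(-1865 + o(21)))/(-4348) + 3615/(-1887) = ((1434 - 932)*(-1865 - 9))/(-4348) + 3615/(-1887) = (502*(-1874))*(-1/4348) + 3615*(-1/1887) = -940748*(-1/4348) - 1205/629 = 235187/1087 - 1205/629 = 146622788/683723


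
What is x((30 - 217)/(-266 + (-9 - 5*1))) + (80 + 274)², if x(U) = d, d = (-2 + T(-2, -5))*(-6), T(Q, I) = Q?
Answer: 125340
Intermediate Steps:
d = 24 (d = (-2 - 2)*(-6) = -4*(-6) = 24)
x(U) = 24
x((30 - 217)/(-266 + (-9 - 5*1))) + (80 + 274)² = 24 + (80 + 274)² = 24 + 354² = 24 + 125316 = 125340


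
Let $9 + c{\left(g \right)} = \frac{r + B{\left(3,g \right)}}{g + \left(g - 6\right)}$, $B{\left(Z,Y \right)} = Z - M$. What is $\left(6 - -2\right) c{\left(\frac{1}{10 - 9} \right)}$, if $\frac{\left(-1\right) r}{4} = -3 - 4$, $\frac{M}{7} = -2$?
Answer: $-162$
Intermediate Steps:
$M = -14$ ($M = 7 \left(-2\right) = -14$)
$B{\left(Z,Y \right)} = 14 + Z$ ($B{\left(Z,Y \right)} = Z - -14 = Z + 14 = 14 + Z$)
$r = 28$ ($r = - 4 \left(-3 - 4\right) = \left(-4\right) \left(-7\right) = 28$)
$c{\left(g \right)} = -9 + \frac{45}{-6 + 2 g}$ ($c{\left(g \right)} = -9 + \frac{28 + \left(14 + 3\right)}{g + \left(g - 6\right)} = -9 + \frac{28 + 17}{g + \left(-6 + g\right)} = -9 + \frac{45}{-6 + 2 g}$)
$\left(6 - -2\right) c{\left(\frac{1}{10 - 9} \right)} = \left(6 - -2\right) \frac{9 \left(11 - \frac{2}{10 - 9}\right)}{2 \left(-3 + \frac{1}{10 - 9}\right)} = \left(6 + 2\right) \frac{9 \left(11 - \frac{2}{1}\right)}{2 \left(-3 + 1^{-1}\right)} = 8 \frac{9 \left(11 - 2\right)}{2 \left(-3 + 1\right)} = 8 \frac{9 \left(11 - 2\right)}{2 \left(-2\right)} = 8 \cdot \frac{9}{2} \left(- \frac{1}{2}\right) 9 = 8 \left(- \frac{81}{4}\right) = -162$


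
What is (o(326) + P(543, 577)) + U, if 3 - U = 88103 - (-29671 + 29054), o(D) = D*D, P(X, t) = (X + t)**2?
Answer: 1271959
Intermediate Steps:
o(D) = D**2
U = -88717 (U = 3 - (88103 - (-29671 + 29054)) = 3 - (88103 - 1*(-617)) = 3 - (88103 + 617) = 3 - 1*88720 = 3 - 88720 = -88717)
(o(326) + P(543, 577)) + U = (326**2 + (543 + 577)**2) - 88717 = (106276 + 1120**2) - 88717 = (106276 + 1254400) - 88717 = 1360676 - 88717 = 1271959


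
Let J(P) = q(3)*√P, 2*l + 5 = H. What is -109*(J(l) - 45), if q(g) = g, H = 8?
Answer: 4905 - 327*√6/2 ≈ 4504.5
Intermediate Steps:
l = 3/2 (l = -5/2 + (½)*8 = -5/2 + 4 = 3/2 ≈ 1.5000)
J(P) = 3*√P
-109*(J(l) - 45) = -109*(3*√(3/2) - 45) = -109*(3*(√6/2) - 45) = -109*(3*√6/2 - 45) = -109*(-45 + 3*√6/2) = 4905 - 327*√6/2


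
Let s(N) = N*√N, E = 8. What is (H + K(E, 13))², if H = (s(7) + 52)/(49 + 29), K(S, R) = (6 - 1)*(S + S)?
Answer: 39589607/6084 + 1694*√7/117 ≈ 6545.5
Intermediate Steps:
K(S, R) = 10*S (K(S, R) = 5*(2*S) = 10*S)
s(N) = N^(3/2)
H = ⅔ + 7*√7/78 (H = (7^(3/2) + 52)/(49 + 29) = (7*√7 + 52)/78 = (52 + 7*√7)*(1/78) = ⅔ + 7*√7/78 ≈ 0.90411)
(H + K(E, 13))² = ((⅔ + 7*√7/78) + 10*8)² = ((⅔ + 7*√7/78) + 80)² = (242/3 + 7*√7/78)²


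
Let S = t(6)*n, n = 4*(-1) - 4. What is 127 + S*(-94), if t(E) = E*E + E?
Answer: 31711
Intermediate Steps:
t(E) = E + E² (t(E) = E² + E = E + E²)
n = -8 (n = -4 - 4 = -8)
S = -336 (S = (6*(1 + 6))*(-8) = (6*7)*(-8) = 42*(-8) = -336)
127 + S*(-94) = 127 - 336*(-94) = 127 + 31584 = 31711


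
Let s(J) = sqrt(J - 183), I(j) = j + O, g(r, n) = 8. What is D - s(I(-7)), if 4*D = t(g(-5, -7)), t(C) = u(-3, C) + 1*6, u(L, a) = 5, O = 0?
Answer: 11/4 - I*sqrt(190) ≈ 2.75 - 13.784*I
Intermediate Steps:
t(C) = 11 (t(C) = 5 + 1*6 = 5 + 6 = 11)
D = 11/4 (D = (1/4)*11 = 11/4 ≈ 2.7500)
I(j) = j (I(j) = j + 0 = j)
s(J) = sqrt(-183 + J)
D - s(I(-7)) = 11/4 - sqrt(-183 - 7) = 11/4 - sqrt(-190) = 11/4 - I*sqrt(190)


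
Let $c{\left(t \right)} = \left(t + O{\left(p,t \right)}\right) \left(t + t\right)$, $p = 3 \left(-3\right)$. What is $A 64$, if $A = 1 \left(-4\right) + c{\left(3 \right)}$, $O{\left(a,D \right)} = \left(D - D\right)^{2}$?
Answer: $896$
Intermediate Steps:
$p = -9$
$O{\left(a,D \right)} = 0$ ($O{\left(a,D \right)} = 0^{2} = 0$)
$c{\left(t \right)} = 2 t^{2}$ ($c{\left(t \right)} = \left(t + 0\right) \left(t + t\right) = t 2 t = 2 t^{2}$)
$A = 14$ ($A = 1 \left(-4\right) + 2 \cdot 3^{2} = -4 + 2 \cdot 9 = -4 + 18 = 14$)
$A 64 = 14 \cdot 64 = 896$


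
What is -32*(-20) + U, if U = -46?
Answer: 594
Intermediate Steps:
-32*(-20) + U = -32*(-20) - 46 = 640 - 46 = 594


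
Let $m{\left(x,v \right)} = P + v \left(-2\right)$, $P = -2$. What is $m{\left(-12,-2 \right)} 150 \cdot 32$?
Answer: $9600$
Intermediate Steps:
$m{\left(x,v \right)} = -2 - 2 v$ ($m{\left(x,v \right)} = -2 + v \left(-2\right) = -2 - 2 v$)
$m{\left(-12,-2 \right)} 150 \cdot 32 = \left(-2 - -4\right) 150 \cdot 32 = \left(-2 + 4\right) 150 \cdot 32 = 2 \cdot 150 \cdot 32 = 300 \cdot 32 = 9600$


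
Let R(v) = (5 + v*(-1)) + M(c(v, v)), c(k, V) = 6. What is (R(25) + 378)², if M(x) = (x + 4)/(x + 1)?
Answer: 6330256/49 ≈ 1.2919e+5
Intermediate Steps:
M(x) = (4 + x)/(1 + x)
R(v) = 45/7 - v (R(v) = (5 + v*(-1)) + (4 + 6)/(1 + 6) = (5 - v) + 10/7 = 45/7 - v)
(R(25) + 378)² = ((45/7 - 1*25) + 378)² = ((45/7 - 25) + 378)² = (-130/7 + 378)² = (2516/7)² = 6330256/49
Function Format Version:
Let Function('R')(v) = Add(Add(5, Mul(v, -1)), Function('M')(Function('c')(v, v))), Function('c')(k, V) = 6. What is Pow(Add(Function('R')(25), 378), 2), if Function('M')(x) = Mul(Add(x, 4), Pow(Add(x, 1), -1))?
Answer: Rational(6330256, 49) ≈ 1.2919e+5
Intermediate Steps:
Function('M')(x) = Mul(Pow(Add(1, x), -1), Add(4, x)) (Function('M')(x) = Mul(Add(4, x), Pow(Add(1, x), -1)) = Mul(Pow(Add(1, x), -1), Add(4, x)))
Function('R')(v) = Add(Rational(45, 7), Mul(-1, v)) (Function('R')(v) = Add(Add(5, Mul(v, -1)), Mul(Pow(Add(1, 6), -1), Add(4, 6))) = Add(Add(5, Mul(-1, v)), Mul(Pow(7, -1), 10)) = Add(Add(5, Mul(-1, v)), Mul(Rational(1, 7), 10)) = Add(Add(5, Mul(-1, v)), Rational(10, 7)) = Add(Rational(45, 7), Mul(-1, v)))
Pow(Add(Function('R')(25), 378), 2) = Pow(Add(Add(Rational(45, 7), Mul(-1, 25)), 378), 2) = Pow(Add(Add(Rational(45, 7), -25), 378), 2) = Pow(Add(Rational(-130, 7), 378), 2) = Pow(Rational(2516, 7), 2) = Rational(6330256, 49)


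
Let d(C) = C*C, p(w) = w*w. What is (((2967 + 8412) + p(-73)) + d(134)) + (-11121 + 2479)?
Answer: 26022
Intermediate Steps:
p(w) = w²
d(C) = C²
(((2967 + 8412) + p(-73)) + d(134)) + (-11121 + 2479) = (((2967 + 8412) + (-73)²) + 134²) + (-11121 + 2479) = ((11379 + 5329) + 17956) - 8642 = (16708 + 17956) - 8642 = 34664 - 8642 = 26022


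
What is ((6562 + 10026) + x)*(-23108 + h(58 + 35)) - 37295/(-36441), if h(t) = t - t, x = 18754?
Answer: -29760742833481/36441 ≈ -8.1668e+8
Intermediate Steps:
h(t) = 0
((6562 + 10026) + x)*(-23108 + h(58 + 35)) - 37295/(-36441) = ((6562 + 10026) + 18754)*(-23108 + 0) - 37295/(-36441) = (16588 + 18754)*(-23108) - 37295*(-1/36441) = 35342*(-23108) + 37295/36441 = -816682936 + 37295/36441 = -29760742833481/36441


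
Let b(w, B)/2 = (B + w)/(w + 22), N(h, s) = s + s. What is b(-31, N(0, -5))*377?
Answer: 30914/9 ≈ 3434.9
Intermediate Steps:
N(h, s) = 2*s
b(w, B) = 2*(B + w)/(22 + w) (b(w, B) = 2*((B + w)/(w + 22)) = 2*((B + w)/(22 + w)) = 2*(B + w)/(22 + w))
b(-31, N(0, -5))*377 = (2*(2*(-5) - 31)/(22 - 31))*377 = (2*(-10 - 31)/(-9))*377 = (2*(-⅑)*(-41))*377 = (82/9)*377 = 30914/9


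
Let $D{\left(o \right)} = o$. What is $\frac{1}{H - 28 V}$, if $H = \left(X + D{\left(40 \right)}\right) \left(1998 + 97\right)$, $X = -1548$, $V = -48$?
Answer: $- \frac{1}{3157916} \approx -3.1666 \cdot 10^{-7}$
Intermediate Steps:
$H = -3159260$ ($H = \left(-1548 + 40\right) \left(1998 + 97\right) = \left(-1508\right) 2095 = -3159260$)
$\frac{1}{H - 28 V} = \frac{1}{-3159260 - -1344} = \frac{1}{-3159260 + 1344} = \frac{1}{-3157916} = - \frac{1}{3157916}$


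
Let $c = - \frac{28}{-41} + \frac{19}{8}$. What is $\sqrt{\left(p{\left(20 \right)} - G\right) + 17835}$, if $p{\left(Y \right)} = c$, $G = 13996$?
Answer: $\frac{\sqrt{103335990}}{164} \approx 61.984$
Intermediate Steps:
$c = \frac{1003}{328}$ ($c = \left(-28\right) \left(- \frac{1}{41}\right) + 19 \cdot \frac{1}{8} = \frac{28}{41} + \frac{19}{8} = \frac{1003}{328} \approx 3.0579$)
$p{\left(Y \right)} = \frac{1003}{328}$
$\sqrt{\left(p{\left(20 \right)} - G\right) + 17835} = \sqrt{\left(\frac{1003}{328} - 13996\right) + 17835} = \sqrt{- \frac{4589685}{328} + 17835} = \sqrt{\frac{1260195}{328}} = \frac{\sqrt{103335990}}{164}$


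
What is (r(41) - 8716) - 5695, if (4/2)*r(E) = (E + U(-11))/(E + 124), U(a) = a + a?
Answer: -4755611/330 ≈ -14411.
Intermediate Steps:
U(a) = 2*a
r(E) = (-22 + E)/(2*(124 + E)) (r(E) = ((E + 2*(-11))/(E + 124))/2 = ((E - 22)/(124 + E))/2 = ((-22 + E)/(124 + E))/2 = (-22 + E)/(2*(124 + E)))
(r(41) - 8716) - 5695 = ((-22 + 41)/(2*(124 + 41)) - 8716) - 5695 = ((½)*19/165 - 8716) - 5695 = ((½)*(1/165)*19 - 8716) - 5695 = (19/330 - 8716) - 5695 = -2876261/330 - 5695 = -4755611/330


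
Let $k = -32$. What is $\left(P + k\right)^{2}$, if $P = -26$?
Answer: $3364$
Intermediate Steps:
$\left(P + k\right)^{2} = \left(-26 - 32\right)^{2} = \left(-58\right)^{2} = 3364$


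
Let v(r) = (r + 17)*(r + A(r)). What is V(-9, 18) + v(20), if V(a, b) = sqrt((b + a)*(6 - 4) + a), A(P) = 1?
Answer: 780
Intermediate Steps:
v(r) = (1 + r)*(17 + r) (v(r) = (r + 17)*(r + 1) = (17 + r)*(1 + r) = (1 + r)*(17 + r))
V(a, b) = sqrt(2*b + 3*a) (V(a, b) = sqrt((a + b)*2 + a) = sqrt((2*a + 2*b) + a) = sqrt(2*b + 3*a))
V(-9, 18) + v(20) = sqrt(2*18 + 3*(-9)) + (17 + 20**2 + 18*20) = sqrt(36 - 27) + (17 + 400 + 360) = sqrt(9) + 777 = 3 + 777 = 780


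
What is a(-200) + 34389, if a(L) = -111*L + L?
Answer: 56389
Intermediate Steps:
a(L) = -110*L
a(-200) + 34389 = -110*(-200) + 34389 = 22000 + 34389 = 56389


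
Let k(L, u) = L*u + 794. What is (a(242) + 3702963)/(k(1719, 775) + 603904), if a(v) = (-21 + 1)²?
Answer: 3703363/1936923 ≈ 1.9120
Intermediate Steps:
a(v) = 400 (a(v) = (-20)² = 400)
k(L, u) = 794 + L*u
(a(242) + 3702963)/(k(1719, 775) + 603904) = (400 + 3702963)/((794 + 1719*775) + 603904) = 3703363/((794 + 1332225) + 603904) = 3703363/(1333019 + 603904) = 3703363/1936923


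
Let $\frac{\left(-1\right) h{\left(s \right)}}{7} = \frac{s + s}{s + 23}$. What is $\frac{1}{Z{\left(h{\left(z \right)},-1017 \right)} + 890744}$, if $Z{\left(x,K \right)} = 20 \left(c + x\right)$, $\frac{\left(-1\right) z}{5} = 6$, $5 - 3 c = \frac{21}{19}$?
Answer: $\frac{57}{50705488} \approx 1.1241 \cdot 10^{-6}$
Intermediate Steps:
$c = \frac{74}{57}$ ($c = \frac{5}{3} - \frac{21 \cdot \frac{1}{19}}{3} = \frac{5}{3} - \frac{7}{19} = \frac{74}{57} \approx 1.2982$)
$z = -30$ ($z = \left(-5\right) 6 = -30$)
$h{\left(s \right)} = - \frac{14 s}{23 + s}$ ($h{\left(s \right)} = - 7 \frac{s + s}{s + 23} = - 7 \frac{2 s}{23 + s} = - \frac{14 s}{23 + s}$)
$Z{\left(x,K \right)} = \frac{1480}{57} + 20 x$ ($Z{\left(x,K \right)} = 20 \left(\frac{74}{57} + x\right) = \frac{1480}{57} + 20 x$)
$\frac{1}{Z{\left(h{\left(z \right)},-1017 \right)} + 890744} = \frac{1}{\left(\frac{1480}{57} + 20 \left(\left(-14\right) \left(-30\right) \frac{1}{23 - 30}\right)\right) + 890744} = \frac{1}{\left(\frac{1480}{57} + 20 \left(\left(-14\right) \left(-30\right) \frac{1}{-7}\right)\right) + 890744} = \frac{1}{\left(\frac{1480}{57} + 20 \left(\left(-14\right) \left(-30\right) \left(- \frac{1}{7}\right)\right)\right) + 890744} = \frac{1}{\left(\frac{1480}{57} + 20 \left(-60\right)\right) + 890744} = \frac{1}{\left(\frac{1480}{57} - 1200\right) + 890744} = \frac{1}{- \frac{66920}{57} + 890744} = \frac{1}{\frac{50705488}{57}} = \frac{57}{50705488}$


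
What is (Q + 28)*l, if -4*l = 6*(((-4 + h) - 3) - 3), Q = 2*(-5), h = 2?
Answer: 216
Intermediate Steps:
Q = -10
l = 12 (l = -3*(((-4 + 2) - 3) - 3)/2 = -3*((-2 - 3) - 3)/2 = -3*(-5 - 3)/2 = -3*(-8)/2 = -¼*(-48) = 12)
(Q + 28)*l = (-10 + 28)*12 = 18*12 = 216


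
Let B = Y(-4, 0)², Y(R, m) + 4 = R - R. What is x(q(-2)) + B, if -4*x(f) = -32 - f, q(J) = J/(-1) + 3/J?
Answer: 193/8 ≈ 24.125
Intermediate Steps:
q(J) = -J + 3/J (q(J) = J*(-1) + 3/J = -J + 3/J)
x(f) = 8 + f/4 (x(f) = -(-32 - f)/4 = 8 + f/4)
Y(R, m) = -4 (Y(R, m) = -4 + (R - R) = -4 + 0 = -4)
B = 16 (B = (-4)² = 16)
x(q(-2)) + B = (8 + (-1*(-2) + 3/(-2))/4) + 16 = (8 + (2 + 3*(-½))/4) + 16 = (8 + (2 - 3/2)/4) + 16 = (8 + (¼)*(½)) + 16 = (8 + ⅛) + 16 = 65/8 + 16 = 193/8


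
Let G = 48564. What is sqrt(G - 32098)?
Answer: sqrt(16466) ≈ 128.32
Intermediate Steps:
sqrt(G - 32098) = sqrt(48564 - 32098) = sqrt(16466)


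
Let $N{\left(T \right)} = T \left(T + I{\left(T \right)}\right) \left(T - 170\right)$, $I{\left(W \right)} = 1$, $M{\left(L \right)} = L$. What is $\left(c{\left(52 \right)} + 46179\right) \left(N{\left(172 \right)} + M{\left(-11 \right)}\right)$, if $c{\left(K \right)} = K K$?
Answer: $2908587383$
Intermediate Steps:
$c{\left(K \right)} = K^{2}$
$N{\left(T \right)} = T \left(1 + T\right) \left(-170 + T\right)$ ($N{\left(T \right)} = T \left(T + 1\right) \left(T - 170\right) = T \left(1 + T\right) \left(-170 + T\right)$)
$\left(c{\left(52 \right)} + 46179\right) \left(N{\left(172 \right)} + M{\left(-11 \right)}\right) = \left(52^{2} + 46179\right) \left(172 \left(-170 + 172^{2} - 29068\right) - 11\right) = \left(2704 + 46179\right) \left(172 \left(-170 + 29584 - 29068\right) - 11\right) = 48883 \left(172 \cdot 346 - 11\right) = 48883 \left(59512 - 11\right) = 48883 \cdot 59501 = 2908587383$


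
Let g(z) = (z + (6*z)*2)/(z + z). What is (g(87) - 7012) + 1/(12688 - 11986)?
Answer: -2458930/351 ≈ -7005.5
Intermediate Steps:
g(z) = 13/2 (g(z) = (z + 12*z)/((2*z)) = (13*z)*(1/(2*z)) = 13/2)
(g(87) - 7012) + 1/(12688 - 11986) = (13/2 - 7012) + 1/(12688 - 11986) = -14011/2 + 1/702 = -2458930/351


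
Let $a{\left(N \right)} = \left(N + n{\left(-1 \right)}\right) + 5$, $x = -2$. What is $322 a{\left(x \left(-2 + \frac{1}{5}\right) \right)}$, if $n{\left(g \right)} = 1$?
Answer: $\frac{15456}{5} \approx 3091.2$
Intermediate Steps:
$a{\left(N \right)} = 6 + N$ ($a{\left(N \right)} = \left(N + 1\right) + 5 = \left(1 + N\right) + 5 = 6 + N$)
$322 a{\left(x \left(-2 + \frac{1}{5}\right) \right)} = 322 \left(6 - 2 \left(-2 + \frac{1}{5}\right)\right) = 322 \left(6 - - \frac{18}{5}\right) = 322 \left(6 + \frac{18}{5}\right) = 322 \cdot \frac{48}{5} = \frac{15456}{5}$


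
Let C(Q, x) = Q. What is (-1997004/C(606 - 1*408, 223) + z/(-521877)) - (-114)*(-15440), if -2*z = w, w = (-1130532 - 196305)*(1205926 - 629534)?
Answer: -14368636969898/5740647 ≈ -2.5030e+6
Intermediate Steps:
w = -764778232104 (w = -1326837*576392 = -764778232104)
z = 382389116052 (z = -½*(-764778232104) = 382389116052)
(-1997004/C(606 - 1*408, 223) + z/(-521877)) - (-114)*(-15440) = (-1997004/(606 - 1*408) + 382389116052/(-521877)) - (-114)*(-15440) = (-1997004/(606 - 408) + 382389116052*(-1/521877)) - 1*1760160 = (-1997004/198 - 127463038684/173959) - 1760160 = (-1997004*1/198 - 127463038684/173959) - 1760160 = (-332834/33 - 127463038684/173959) - 1760160 = -4264179746378/5740647 - 1760160 = -14368636969898/5740647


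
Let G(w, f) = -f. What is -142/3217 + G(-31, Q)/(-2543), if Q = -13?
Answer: -402927/8180831 ≈ -0.049253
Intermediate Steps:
-142/3217 + G(-31, Q)/(-2543) = -142/3217 - 1*(-13)/(-2543) = -142*1/3217 + 13*(-1/2543) = -142/3217 - 13/2543 = -402927/8180831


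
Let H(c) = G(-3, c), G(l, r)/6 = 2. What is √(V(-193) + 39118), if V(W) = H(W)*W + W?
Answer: √36609 ≈ 191.33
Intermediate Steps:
G(l, r) = 12 (G(l, r) = 6*2 = 12)
H(c) = 12
V(W) = 13*W (V(W) = 12*W + W = 13*W)
√(V(-193) + 39118) = √(13*(-193) + 39118) = √(-2509 + 39118) = √36609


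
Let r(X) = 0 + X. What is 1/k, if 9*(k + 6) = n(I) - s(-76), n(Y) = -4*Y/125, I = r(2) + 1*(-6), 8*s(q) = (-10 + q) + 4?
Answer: -4500/21811 ≈ -0.20632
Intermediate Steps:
r(X) = X
s(q) = -3/4 + q/8 (s(q) = ((-10 + q) + 4)/8 = (-6 + q)/8 = -3/4 + q/8)
I = -4 (I = 2 + 1*(-6) = 2 - 6 = -4)
n(Y) = -4*Y/125 (n(Y) = -4*Y*(1/125) = -4*Y/125)
k = -21811/4500 (k = -6 + (-4/125*(-4) - (-3/4 + (1/8)*(-76)))/9 = -6 + (16/125 - (-3/4 - 19/2))/9 = -6 + (16/125 - 1*(-41/4))/9 = -6 + (16/125 + 41/4)/9 = -6 + (1/9)*(5189/500) = -6 + 5189/4500 = -21811/4500 ≈ -4.8469)
1/k = 1/(-21811/4500) = -4500/21811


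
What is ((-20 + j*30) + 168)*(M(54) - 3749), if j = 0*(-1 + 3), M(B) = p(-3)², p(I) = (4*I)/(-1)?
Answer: -533540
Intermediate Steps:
p(I) = -4*I (p(I) = (4*I)*(-1) = -4*I)
M(B) = 144 (M(B) = (-4*(-3))² = 12² = 144)
j = 0 (j = 0*2 = 0)
((-20 + j*30) + 168)*(M(54) - 3749) = ((-20 + 0*30) + 168)*(144 - 3749) = ((-20 + 0) + 168)*(-3605) = (-20 + 168)*(-3605) = 148*(-3605) = -533540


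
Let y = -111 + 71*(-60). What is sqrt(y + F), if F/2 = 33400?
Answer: sqrt(62429) ≈ 249.86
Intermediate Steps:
F = 66800 (F = 2*33400 = 66800)
y = -4371 (y = -111 - 4260 = -4371)
sqrt(y + F) = sqrt(-4371 + 66800) = sqrt(62429)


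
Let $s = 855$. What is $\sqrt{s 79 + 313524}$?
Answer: $3 \sqrt{42341} \approx 617.31$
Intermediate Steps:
$\sqrt{s 79 + 313524} = \sqrt{855 \cdot 79 + 313524} = \sqrt{67545 + 313524} = \sqrt{381069} = 3 \sqrt{42341}$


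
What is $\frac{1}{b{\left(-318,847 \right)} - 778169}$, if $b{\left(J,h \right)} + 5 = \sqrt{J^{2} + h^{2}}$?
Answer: $- \frac{778174}{605553955743} - \frac{\sqrt{818533}}{605553955743} \approx -1.2866 \cdot 10^{-6}$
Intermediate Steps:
$b{\left(J,h \right)} = -5 + \sqrt{J^{2} + h^{2}}$
$\frac{1}{b{\left(-318,847 \right)} - 778169} = \frac{1}{\left(-5 + \sqrt{\left(-318\right)^{2} + 847^{2}}\right) - 778169} = \frac{1}{\left(-5 + \sqrt{101124 + 717409}\right) - 778169} = \frac{1}{\left(-5 + \sqrt{818533}\right) - 778169} = \frac{1}{-778174 + \sqrt{818533}}$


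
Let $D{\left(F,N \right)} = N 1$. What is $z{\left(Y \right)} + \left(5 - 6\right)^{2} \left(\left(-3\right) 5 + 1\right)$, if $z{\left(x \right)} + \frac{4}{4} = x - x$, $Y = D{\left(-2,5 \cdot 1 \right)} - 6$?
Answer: $-15$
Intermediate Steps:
$D{\left(F,N \right)} = N$
$Y = -1$ ($Y = 5 \cdot 1 - 6 = 5 - 6 = -1$)
$z{\left(x \right)} = -1$ ($z{\left(x \right)} = -1 + \left(x - x\right) = -1 + 0 = -1$)
$z{\left(Y \right)} + \left(5 - 6\right)^{2} \left(\left(-3\right) 5 + 1\right) = -1 + \left(5 - 6\right)^{2} \left(\left(-3\right) 5 + 1\right) = -1 + \left(-1\right)^{2} \left(-15 + 1\right) = -1 + 1 \left(-14\right) = -1 - 14 = -15$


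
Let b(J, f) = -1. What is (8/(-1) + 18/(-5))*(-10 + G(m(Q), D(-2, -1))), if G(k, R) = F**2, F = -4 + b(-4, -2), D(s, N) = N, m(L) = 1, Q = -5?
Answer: -174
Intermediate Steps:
F = -5 (F = -4 - 1 = -5)
G(k, R) = 25 (G(k, R) = (-5)**2 = 25)
(8/(-1) + 18/(-5))*(-10 + G(m(Q), D(-2, -1))) = (8/(-1) + 18/(-5))*(-10 + 25) = (8*(-1) + 18*(-1/5))*15 = (-8 - 18/5)*15 = -58/5*15 = -174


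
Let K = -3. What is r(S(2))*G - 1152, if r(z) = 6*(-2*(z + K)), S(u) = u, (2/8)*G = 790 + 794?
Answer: 74880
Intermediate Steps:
G = 6336 (G = 4*(790 + 794) = 4*1584 = 6336)
r(z) = 36 - 12*z (r(z) = 6*(-2*(z - 3)) = 6*(-2*(-3 + z)) = 6*(6 - 2*z) = 36 - 12*z)
r(S(2))*G - 1152 = (36 - 12*2)*6336 - 1152 = (36 - 24)*6336 - 1152 = 12*6336 - 1152 = 76032 - 1152 = 74880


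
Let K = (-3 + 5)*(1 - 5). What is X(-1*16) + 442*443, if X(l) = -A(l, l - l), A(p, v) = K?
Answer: 195814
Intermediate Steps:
K = -8 (K = 2*(-4) = -8)
A(p, v) = -8
X(l) = 8 (X(l) = -1*(-8) = 8)
X(-1*16) + 442*443 = 8 + 442*443 = 8 + 195806 = 195814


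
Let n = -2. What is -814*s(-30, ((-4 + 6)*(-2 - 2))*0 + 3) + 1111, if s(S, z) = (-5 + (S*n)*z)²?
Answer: -24927639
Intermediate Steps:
s(S, z) = (-5 - 2*S*z)² (s(S, z) = (-5 + (S*(-2))*z)² = (-5 + (-2*S)*z)² = (-5 - 2*S*z)²)
-814*s(-30, ((-4 + 6)*(-2 - 2))*0 + 3) + 1111 = -814*(5 + 2*(-30)*(((-4 + 6)*(-2 - 2))*0 + 3))² + 1111 = -814*(5 + 2*(-30)*((2*(-4))*0 + 3))² + 1111 = -814*(5 + 2*(-30)*(-8*0 + 3))² + 1111 = -814*(5 + 2*(-30)*(0 + 3))² + 1111 = -814*(5 + 2*(-30)*3)² + 1111 = -814*(5 - 180)² + 1111 = -814*(-175)² + 1111 = -814*30625 + 1111 = -24928750 + 1111 = -24927639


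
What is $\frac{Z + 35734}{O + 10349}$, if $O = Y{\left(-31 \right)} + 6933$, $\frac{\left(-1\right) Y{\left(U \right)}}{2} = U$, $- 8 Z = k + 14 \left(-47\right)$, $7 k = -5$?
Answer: $\frac{2005715}{971264} \approx 2.0651$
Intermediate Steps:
$k = - \frac{5}{7}$ ($k = \frac{1}{7} \left(-5\right) = - \frac{5}{7} \approx -0.71429$)
$Z = \frac{4611}{56}$ ($Z = - \frac{- \frac{5}{7} + 14 \left(-47\right)}{8} = - \frac{- \frac{5}{7} - 658}{8} = \left(- \frac{1}{8}\right) \left(- \frac{4611}{7}\right) = \frac{4611}{56} \approx 82.339$)
$Y{\left(U \right)} = - 2 U$
$O = 6995$ ($O = \left(-2\right) \left(-31\right) + 6933 = 62 + 6933 = 6995$)
$\frac{Z + 35734}{O + 10349} = \frac{\frac{4611}{56} + 35734}{6995 + 10349} = \frac{2005715}{56 \cdot 17344} = \frac{2005715}{56} \cdot \frac{1}{17344} = \frac{2005715}{971264}$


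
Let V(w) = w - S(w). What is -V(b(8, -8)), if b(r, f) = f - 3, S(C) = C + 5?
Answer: 5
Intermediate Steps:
S(C) = 5 + C
b(r, f) = -3 + f
V(w) = -5 (V(w) = w - (5 + w) = w + (-5 - w) = -5)
-V(b(8, -8)) = -1*(-5) = 5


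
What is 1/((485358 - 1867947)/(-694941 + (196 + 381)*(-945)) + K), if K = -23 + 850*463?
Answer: 413402/162685309717 ≈ 2.5411e-6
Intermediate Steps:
K = 393527 (K = -23 + 393550 = 393527)
1/((485358 - 1867947)/(-694941 + (196 + 381)*(-945)) + K) = 1/((485358 - 1867947)/(-694941 + (196 + 381)*(-945)) + 393527) = 1/(-1382589/(-694941 + 577*(-945)) + 393527) = 1/(-1382589/(-694941 - 545265) + 393527) = 1/(-1382589/(-1240206) + 393527) = 1/(-1382589*(-1/1240206) + 393527) = 1/(460863/413402 + 393527) = 1/(162685309717/413402) = 413402/162685309717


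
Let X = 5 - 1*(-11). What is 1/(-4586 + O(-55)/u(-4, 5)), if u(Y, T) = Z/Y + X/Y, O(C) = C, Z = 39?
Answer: -1/4582 ≈ -0.00021825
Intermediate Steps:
X = 16 (X = 5 + 11 = 16)
u(Y, T) = 55/Y (u(Y, T) = 39/Y + 16/Y = 55/Y)
1/(-4586 + O(-55)/u(-4, 5)) = 1/(-4586 - 55/(55/(-4))) = 1/(-4586 - 55/(55*(-1/4))) = 1/(-4586 - 55/(-55/4)) = 1/(-4586 - 55*(-4/55)) = 1/(-4586 + 4) = 1/(-4582) = -1/4582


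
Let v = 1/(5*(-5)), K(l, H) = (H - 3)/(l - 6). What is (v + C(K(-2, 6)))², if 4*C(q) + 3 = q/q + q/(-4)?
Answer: 2732409/10240000 ≈ 0.26684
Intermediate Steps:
K(l, H) = (-3 + H)/(-6 + l)
v = -1/25 (v = 1/(-25) = -1/25 ≈ -0.040000)
C(q) = -½ - q/16 (C(q) = -¾ + (q/q + q/(-4))/4 = -¾ + (1 + q*(-¼))/4 = -¾ + (1 - q/4)/4 = -¾ + (¼ - q/16) = -½ - q/16)
(v + C(K(-2, 6)))² = (-1/25 + (-½ - (-3 + 6)/(16*(-6 - 2))))² = (-1/25 + (-½ - 3/(16*(-8))))² = (-1/25 + (-½ - (-1)*3/128))² = (-1/25 + (-½ - 1/16*(-3/8)))² = (-1/25 + (-½ + 3/128))² = (-1/25 - 61/128)² = (-1653/3200)² = 2732409/10240000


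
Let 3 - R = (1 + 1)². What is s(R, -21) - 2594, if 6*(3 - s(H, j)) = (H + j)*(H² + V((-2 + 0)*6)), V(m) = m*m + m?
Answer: -6310/3 ≈ -2103.3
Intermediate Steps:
R = -1 (R = 3 - (1 + 1)² = 3 - 1*2² = 3 - 1*4 = 3 - 4 = -1)
V(m) = m + m² (V(m) = m² + m = m + m²)
s(H, j) = 3 - (132 + H²)*(H + j)/6 (s(H, j) = 3 - (H + j)*(H² + ((-2 + 0)*6)*(1 + (-2 + 0)*6))/6 = 3 - (H + j)*(H² + (-2*6)*(1 - 2*6))/6 = 3 - (H + j)*(H² - 12*(1 - 12))/6 = 3 - (H + j)*(H² - 12*(-11))/6 = 3 - (H + j)*(H² + 132)/6 = 3 - (H + j)*(132 + H²)/6 = 3 - (132 + H²)*(H + j)/6)
s(R, -21) - 2594 = (3 - 22*(-1) - 22*(-21) - ⅙*(-1)³ - ⅙*(-21)*(-1)²) - 2594 = (3 + 22 + 462 - ⅙*(-1) - ⅙*(-21)*1) - 2594 = (3 + 22 + 462 + ⅙ + 7/2) - 2594 = 1472/3 - 2594 = -6310/3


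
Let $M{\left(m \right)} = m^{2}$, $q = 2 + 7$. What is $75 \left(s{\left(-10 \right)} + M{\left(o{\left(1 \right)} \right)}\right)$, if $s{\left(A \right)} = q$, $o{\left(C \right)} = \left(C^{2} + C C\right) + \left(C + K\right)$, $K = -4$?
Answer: $750$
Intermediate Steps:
$q = 9$
$o{\left(C \right)} = -4 + C + 2 C^{2}$ ($o{\left(C \right)} = \left(C^{2} + C C\right) + \left(C - 4\right) = \left(C^{2} + C^{2}\right) + \left(-4 + C\right) = 2 C^{2} + \left(-4 + C\right) = -4 + C + 2 C^{2}$)
$s{\left(A \right)} = 9$
$75 \left(s{\left(-10 \right)} + M{\left(o{\left(1 \right)} \right)}\right) = 75 \left(9 + \left(-4 + 1 + 2 \cdot 1^{2}\right)^{2}\right) = 75 \left(9 + \left(-4 + 1 + 2 \cdot 1\right)^{2}\right) = 75 \left(9 + \left(-4 + 1 + 2\right)^{2}\right) = 75 \left(9 + \left(-1\right)^{2}\right) = 75 \left(9 + 1\right) = 75 \cdot 10 = 750$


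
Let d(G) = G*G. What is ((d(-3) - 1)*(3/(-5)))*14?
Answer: -336/5 ≈ -67.200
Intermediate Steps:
d(G) = G²
((d(-3) - 1)*(3/(-5)))*14 = (((-3)² - 1)*(3/(-5)))*14 = ((9 - 1)*(3*(-⅕)))*14 = (8*(-⅗))*14 = -24/5*14 = -336/5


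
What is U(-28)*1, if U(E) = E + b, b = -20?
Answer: -48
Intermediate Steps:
U(E) = -20 + E (U(E) = E - 20 = -20 + E)
U(-28)*1 = (-20 - 28)*1 = -48*1 = -48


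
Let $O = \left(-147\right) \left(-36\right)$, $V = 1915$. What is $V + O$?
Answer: $7207$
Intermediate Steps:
$O = 5292$
$V + O = 1915 + 5292 = 7207$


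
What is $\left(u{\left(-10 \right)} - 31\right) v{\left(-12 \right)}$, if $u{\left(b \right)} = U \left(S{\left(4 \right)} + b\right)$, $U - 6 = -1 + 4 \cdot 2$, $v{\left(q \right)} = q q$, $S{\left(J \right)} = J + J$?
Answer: $-8208$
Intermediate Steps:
$S{\left(J \right)} = 2 J$
$v{\left(q \right)} = q^{2}$
$U = 13$ ($U = 6 + \left(-1 + 4 \cdot 2\right) = 6 + \left(-1 + 8\right) = 6 + 7 = 13$)
$u{\left(b \right)} = 104 + 13 b$ ($u{\left(b \right)} = 13 \left(2 \cdot 4 + b\right) = 13 \left(8 + b\right) = 104 + 13 b$)
$\left(u{\left(-10 \right)} - 31\right) v{\left(-12 \right)} = \left(\left(104 + 13 \left(-10\right)\right) - 31\right) \left(-12\right)^{2} = \left(\left(104 - 130\right) - 31\right) 144 = \left(-26 - 31\right) 144 = \left(-57\right) 144 = -8208$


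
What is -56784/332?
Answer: -14196/83 ≈ -171.04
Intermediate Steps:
-56784/332 = -273*52/83 = -14196/83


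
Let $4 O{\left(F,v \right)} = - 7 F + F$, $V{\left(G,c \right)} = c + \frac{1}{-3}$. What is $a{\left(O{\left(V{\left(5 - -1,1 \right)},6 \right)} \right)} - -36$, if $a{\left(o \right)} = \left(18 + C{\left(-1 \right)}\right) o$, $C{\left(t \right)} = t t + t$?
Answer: $18$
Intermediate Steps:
$C{\left(t \right)} = t + t^{2}$ ($C{\left(t \right)} = t^{2} + t = t + t^{2}$)
$V{\left(G,c \right)} = - \frac{1}{3} + c$ ($V{\left(G,c \right)} = c - \frac{1}{3} = - \frac{1}{3} + c$)
$O{\left(F,v \right)} = - \frac{3 F}{2}$ ($O{\left(F,v \right)} = \frac{- 7 F + F}{4} = \frac{\left(-6\right) F}{4} = - \frac{3 F}{2}$)
$a{\left(o \right)} = 18 o$ ($a{\left(o \right)} = \left(18 - \left(1 - 1\right)\right) o = \left(18 - 0\right) o = \left(18 + 0\right) o = 18 o$)
$a{\left(O{\left(V{\left(5 - -1,1 \right)},6 \right)} \right)} - -36 = 18 \left(- \frac{3 \left(- \frac{1}{3} + 1\right)}{2}\right) - -36 = 18 \left(\left(- \frac{3}{2}\right) \frac{2}{3}\right) + 36 = 18 \left(-1\right) + 36 = -18 + 36 = 18$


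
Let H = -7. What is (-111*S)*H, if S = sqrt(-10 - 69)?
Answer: 777*I*sqrt(79) ≈ 6906.1*I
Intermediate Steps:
S = I*sqrt(79) (S = sqrt(-79) = I*sqrt(79) ≈ 8.8882*I)
(-111*S)*H = -111*I*sqrt(79)*(-7) = 777*I*sqrt(79)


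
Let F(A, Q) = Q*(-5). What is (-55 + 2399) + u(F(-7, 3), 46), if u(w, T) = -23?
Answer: 2321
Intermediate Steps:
F(A, Q) = -5*Q
(-55 + 2399) + u(F(-7, 3), 46) = (-55 + 2399) - 23 = 2344 - 23 = 2321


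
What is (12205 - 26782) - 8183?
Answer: -22760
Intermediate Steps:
(12205 - 26782) - 8183 = -14577 - 8183 = -22760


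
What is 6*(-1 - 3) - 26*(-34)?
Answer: 860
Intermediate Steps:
6*(-1 - 3) - 26*(-34) = 6*(-4) + 884 = -24 + 884 = 860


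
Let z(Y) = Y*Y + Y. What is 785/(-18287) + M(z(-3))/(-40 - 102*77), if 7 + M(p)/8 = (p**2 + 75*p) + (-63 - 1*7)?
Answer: -33015927/72178789 ≈ -0.45742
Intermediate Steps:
z(Y) = Y + Y**2 (z(Y) = Y**2 + Y = Y + Y**2)
M(p) = -616 + 8*p**2 + 600*p (M(p) = -56 + 8*((p**2 + 75*p) + (-63 - 1*7)) = -56 + 8*((p**2 + 75*p) + (-63 - 7)) = -56 + 8*((p**2 + 75*p) - 70) = -56 + 8*(-70 + p**2 + 75*p) = -56 + (-560 + 8*p**2 + 600*p) = -616 + 8*p**2 + 600*p)
785/(-18287) + M(z(-3))/(-40 - 102*77) = 785/(-18287) + (-616 + 8*(-3*(1 - 3))**2 + 600*(-3*(1 - 3)))/(-40 - 102*77) = 785*(-1/18287) + (-616 + 8*(-3*(-2))**2 + 600*(-3*(-2)))/(-40 - 7854) = -785/18287 + (-616 + 8*6**2 + 600*6)/(-7894) = -785/18287 + (-616 + 8*36 + 3600)*(-1/7894) = -785/18287 + (-616 + 288 + 3600)*(-1/7894) = -785/18287 + 3272*(-1/7894) = -785/18287 - 1636/3947 = -33015927/72178789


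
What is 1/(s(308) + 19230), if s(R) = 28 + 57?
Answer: 1/19315 ≈ 5.1773e-5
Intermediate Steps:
s(R) = 85
1/(s(308) + 19230) = 1/(85 + 19230) = 1/19315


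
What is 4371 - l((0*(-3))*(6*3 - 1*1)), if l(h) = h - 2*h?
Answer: 4371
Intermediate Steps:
l(h) = -h
4371 - l((0*(-3))*(6*3 - 1*1)) = 4371 - (-1)*(0*(-3))*(6*3 - 1*1) = 4371 - (-1)*0*(18 - 1) = 4371 - (-1)*0*17 = 4371 - (-1)*0 = 4371 - 1*0 = 4371 + 0 = 4371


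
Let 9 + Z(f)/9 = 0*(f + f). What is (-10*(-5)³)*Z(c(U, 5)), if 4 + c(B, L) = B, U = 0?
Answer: -101250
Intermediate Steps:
c(B, L) = -4 + B
Z(f) = -81 (Z(f) = -81 + 9*(0*(f + f)) = -81 + 9*(0*(2*f)) = -81 + 9*0 = -81 + 0 = -81)
(-10*(-5)³)*Z(c(U, 5)) = -10*(-5)³*(-81) = -10*(-125)*(-81) = 1250*(-81) = -101250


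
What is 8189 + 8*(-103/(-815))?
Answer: 6674859/815 ≈ 8190.0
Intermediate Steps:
8189 + 8*(-103/(-815)) = 8189 + 8*(-103*(-1/815)) = 8189 + 8*(103/815) = 8189 + 824/815 = 6674859/815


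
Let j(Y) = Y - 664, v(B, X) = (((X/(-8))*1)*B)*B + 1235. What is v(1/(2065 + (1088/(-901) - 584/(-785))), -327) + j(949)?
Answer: 29905320773934202405/19674553016616984 ≈ 1520.0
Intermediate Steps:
v(B, X) = 1235 - X*B**2/8 (v(B, X) = (((X*(-1/8))*1)*B)*B + 1235 = ((-X/8*1)*B)*B + 1235 = ((-X/8)*B)*B + 1235 = (-B*X/8)*B + 1235 = -X*B**2/8 + 1235 = 1235 - X*B**2/8)
j(Y) = -664 + Y
v(1/(2065 + (1088/(-901) - 584/(-785))), -327) + j(949) = (1235 - 1/8*(-327)*(1/(2065 + (1088/(-901) - 584/(-785))))**2) + (-664 + 949) = (1235 - 1/8*(-327)*(1/(2065 + (1088*(-1/901) - 584*(-1/785))))**2) + 285 = (1235 - 1/8*(-327)*(1/(2065 + (-64/53 + 584/785)))**2) + 285 = (1235 - 1/8*(-327)*(1/(2065 - 19288/41605))**2) + 285 = (1235 - 1/8*(-327)*(1/(85895037/41605))**2) + 285 = (1235 - 1/8*(-327)*(41605/85895037)**2) + 285 = (1235 - 1/8*(-327)*1730976025/7377957381231369) + 285 = (1235 + 188676386725/19674553016616984) + 285 = 24298073164198361965/19674553016616984 + 285 = 29905320773934202405/19674553016616984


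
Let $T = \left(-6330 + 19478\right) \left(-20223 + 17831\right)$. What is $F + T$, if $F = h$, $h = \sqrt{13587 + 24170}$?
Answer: $-31450016 + \sqrt{37757} \approx -3.145 \cdot 10^{7}$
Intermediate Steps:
$h = \sqrt{37757} \approx 194.31$
$F = \sqrt{37757} \approx 194.31$
$T = -31450016$ ($T = 13148 \left(-2392\right) = -31450016$)
$F + T = \sqrt{37757} - 31450016 = -31450016 + \sqrt{37757}$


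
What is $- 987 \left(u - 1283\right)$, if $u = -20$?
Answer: $1286061$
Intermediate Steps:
$- 987 \left(u - 1283\right) = - 987 \left(-20 - 1283\right) = \left(-987\right) \left(-1303\right) = 1286061$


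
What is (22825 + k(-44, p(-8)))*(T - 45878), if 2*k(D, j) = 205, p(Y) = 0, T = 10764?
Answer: -805076235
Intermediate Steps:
k(D, j) = 205/2 (k(D, j) = (½)*205 = 205/2)
(22825 + k(-44, p(-8)))*(T - 45878) = (22825 + 205/2)*(10764 - 45878) = (45855/2)*(-35114) = -805076235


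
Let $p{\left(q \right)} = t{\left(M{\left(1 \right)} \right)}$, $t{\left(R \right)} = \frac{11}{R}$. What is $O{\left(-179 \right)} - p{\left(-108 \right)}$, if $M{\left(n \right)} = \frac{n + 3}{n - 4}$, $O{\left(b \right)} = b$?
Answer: $- \frac{683}{4} \approx -170.75$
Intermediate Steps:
$M{\left(n \right)} = \frac{3 + n}{-4 + n}$
$p{\left(q \right)} = - \frac{33}{4}$ ($p{\left(q \right)} = \frac{11}{\frac{1}{-4 + 1} \left(3 + 1\right)} = \frac{11}{\frac{1}{-3} \cdot 4} = \frac{11}{\left(- \frac{1}{3}\right) 4} = \frac{11}{- \frac{4}{3}} = 11 \left(- \frac{3}{4}\right) = - \frac{33}{4}$)
$O{\left(-179 \right)} - p{\left(-108 \right)} = -179 - - \frac{33}{4} = -179 + \frac{33}{4} = - \frac{683}{4}$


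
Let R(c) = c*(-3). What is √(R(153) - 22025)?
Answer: 2*I*√5621 ≈ 149.95*I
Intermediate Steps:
R(c) = -3*c
√(R(153) - 22025) = √(-3*153 - 22025) = √(-459 - 22025) = √(-22484) = 2*I*√5621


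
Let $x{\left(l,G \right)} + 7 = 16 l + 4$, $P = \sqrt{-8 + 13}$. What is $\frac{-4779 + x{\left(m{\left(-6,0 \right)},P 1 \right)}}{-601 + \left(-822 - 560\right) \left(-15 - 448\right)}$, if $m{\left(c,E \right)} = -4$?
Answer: $- \frac{4846}{639265} \approx -0.0075806$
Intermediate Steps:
$P = \sqrt{5} \approx 2.2361$
$x{\left(l,G \right)} = -3 + 16 l$ ($x{\left(l,G \right)} = -7 + \left(16 l + 4\right) = -7 + \left(4 + 16 l\right) = -3 + 16 l$)
$\frac{-4779 + x{\left(m{\left(-6,0 \right)},P 1 \right)}}{-601 + \left(-822 - 560\right) \left(-15 - 448\right)} = \frac{-4779 + \left(-3 + 16 \left(-4\right)\right)}{-601 + \left(-822 - 560\right) \left(-15 - 448\right)} = \frac{-4779 - 67}{-601 - -639866} = \frac{-4779 - 67}{-601 + 639866} = - \frac{4846}{639265}$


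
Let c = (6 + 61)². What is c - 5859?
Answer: -1370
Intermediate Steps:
c = 4489 (c = 67² = 4489)
c - 5859 = 4489 - 5859 = -1370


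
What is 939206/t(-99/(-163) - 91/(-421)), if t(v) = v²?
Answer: 2211415061526787/1596803072 ≈ 1.3849e+6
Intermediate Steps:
939206/t(-99/(-163) - 91/(-421)) = 939206/((-99/(-163) - 91/(-421))²) = 939206/((-99*(-1/163) - 91*(-1/421))²) = 939206/((99/163 + 91/421)²) = 939206/((56512/68623)²) = 939206/(3193606144/4709116129) = 939206*(4709116129/3193606144) = 2211415061526787/1596803072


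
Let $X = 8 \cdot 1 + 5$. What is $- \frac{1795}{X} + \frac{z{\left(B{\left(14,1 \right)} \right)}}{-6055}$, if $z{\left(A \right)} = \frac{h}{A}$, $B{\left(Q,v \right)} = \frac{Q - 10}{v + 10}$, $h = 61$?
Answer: $- \frac{43483623}{314860} \approx -138.1$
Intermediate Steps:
$B{\left(Q,v \right)} = \frac{-10 + Q}{10 + v}$
$z{\left(A \right)} = \frac{61}{A}$
$X = 13$ ($X = 8 + 5 = 13$)
$- \frac{1795}{X} + \frac{z{\left(B{\left(14,1 \right)} \right)}}{-6055} = - \frac{1795}{13} + \frac{61 \frac{1}{\frac{1}{10 + 1} \left(-10 + 14\right)}}{-6055} = \left(-1795\right) \frac{1}{13} + \frac{61}{\frac{1}{11} \cdot 4} \left(- \frac{1}{6055}\right) = - \frac{1795}{13} + \frac{61}{\frac{1}{11} \cdot 4} \left(- \frac{1}{6055}\right) = - \frac{1795}{13} + \frac{61}{\frac{4}{11}} \left(- \frac{1}{6055}\right) = - \frac{1795}{13} + 61 \cdot \frac{11}{4} \left(- \frac{1}{6055}\right) = - \frac{1795}{13} + \frac{671}{4} \left(- \frac{1}{6055}\right) = - \frac{1795}{13} - \frac{671}{24220} = - \frac{43483623}{314860}$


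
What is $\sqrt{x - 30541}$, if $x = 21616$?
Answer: $5 i \sqrt{357} \approx 94.472 i$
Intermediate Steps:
$\sqrt{x - 30541} = \sqrt{21616 - 30541} = \sqrt{-8925} = 5 i \sqrt{357}$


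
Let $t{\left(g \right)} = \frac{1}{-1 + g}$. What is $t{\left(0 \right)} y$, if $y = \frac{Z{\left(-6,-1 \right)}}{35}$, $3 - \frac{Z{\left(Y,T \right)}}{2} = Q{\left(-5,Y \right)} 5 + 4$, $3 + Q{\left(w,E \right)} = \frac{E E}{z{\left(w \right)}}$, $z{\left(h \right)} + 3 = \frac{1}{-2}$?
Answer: $- \frac{916}{245} \approx -3.7388$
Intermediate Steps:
$z{\left(h \right)} = - \frac{7}{2}$ ($z{\left(h \right)} = -3 + \frac{1}{-2} = -3 - \frac{1}{2} = - \frac{7}{2}$)
$Q{\left(w,E \right)} = -3 - \frac{2 E^{2}}{7}$ ($Q{\left(w,E \right)} = -3 + \frac{E E}{- \frac{7}{2}} = -3 + E^{2} \left(- \frac{2}{7}\right) = -3 - \frac{2 E^{2}}{7}$)
$Z{\left(Y,T \right)} = 28 + \frac{20 Y^{2}}{7}$ ($Z{\left(Y,T \right)} = 6 - 2 \left(\left(-3 - \frac{2 Y^{2}}{7}\right) 5 + 4\right) = 6 - 2 \left(\left(-15 - \frac{10 Y^{2}}{7}\right) + 4\right) = 6 - 2 \left(-11 - \frac{10 Y^{2}}{7}\right) = 6 + \left(22 + \frac{20 Y^{2}}{7}\right) = 28 + \frac{20 Y^{2}}{7}$)
$y = \frac{916}{245}$ ($y = \frac{28 + \frac{20 \left(-6\right)^{2}}{7}}{35} = \left(28 + \frac{20}{7} \cdot 36\right) \frac{1}{35} = \left(28 + \frac{720}{7}\right) \frac{1}{35} = \frac{916}{7} \cdot \frac{1}{35} = \frac{916}{245} \approx 3.7388$)
$t{\left(0 \right)} y = \frac{1}{-1 + 0} \cdot \frac{916}{245} = \frac{1}{-1} \cdot \frac{916}{245} = \left(-1\right) \frac{916}{245} = - \frac{916}{245}$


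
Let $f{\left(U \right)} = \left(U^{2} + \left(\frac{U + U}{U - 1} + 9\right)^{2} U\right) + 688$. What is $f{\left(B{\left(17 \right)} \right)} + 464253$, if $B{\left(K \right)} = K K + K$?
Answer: $\frac{55410076819}{93025} \approx 5.9565 \cdot 10^{5}$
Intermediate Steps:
$B{\left(K \right)} = K + K^{2}$ ($B{\left(K \right)} = K^{2} + K = K + K^{2}$)
$f{\left(U \right)} = 688 + U^{2} + U \left(9 + \frac{2 U}{-1 + U}\right)^{2}$ ($f{\left(U \right)} = \left(U^{2} + \left(\frac{2 U}{-1 + U} + 9\right)^{2} U\right) + 688 = \left(U^{2} + \left(9 + \frac{2 U}{-1 + U}\right)^{2} U\right) + 688 = \left(U^{2} + U \left(9 + \frac{2 U}{-1 + U}\right)^{2}\right) + 688 = 688 + U^{2} + U \left(9 + \frac{2 U}{-1 + U}\right)^{2}$)
$f{\left(B{\left(17 \right)} \right)} + 464253 = \left(688 + \left(17 \left(1 + 17\right)\right)^{2} + \frac{17 \left(1 + 17\right) \left(-9 + 11 \cdot 17 \left(1 + 17\right)\right)^{2}}{\left(-1 + 17 \left(1 + 17\right)\right)^{2}}\right) + 464253 = \left(688 + \left(17 \cdot 18\right)^{2} + \frac{17 \cdot 18 \left(-9 + 11 \cdot 17 \cdot 18\right)^{2}}{\left(-1 + 17 \cdot 18\right)^{2}}\right) + 464253 = \left(688 + 306^{2} + \frac{306 \left(-9 + 11 \cdot 306\right)^{2}}{\left(-1 + 306\right)^{2}}\right) + 464253 = \left(688 + 93636 + \frac{306 \left(-9 + 3366\right)^{2}}{93025}\right) + 464253 = \left(688 + 93636 + 306 \cdot \frac{1}{93025} \cdot 3357^{2}\right) + 464253 = \left(688 + 93636 + 306 \cdot \frac{1}{93025} \cdot 11269449\right) + 464253 = \left(688 + 93636 + \frac{3448451394}{93025}\right) + 464253 = \frac{12222941494}{93025} + 464253 = \frac{55410076819}{93025}$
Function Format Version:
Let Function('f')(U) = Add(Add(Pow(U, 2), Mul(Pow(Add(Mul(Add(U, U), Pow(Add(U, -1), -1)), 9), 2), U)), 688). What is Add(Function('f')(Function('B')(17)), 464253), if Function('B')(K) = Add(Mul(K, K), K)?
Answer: Rational(55410076819, 93025) ≈ 5.9565e+5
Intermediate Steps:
Function('B')(K) = Add(K, Pow(K, 2)) (Function('B')(K) = Add(Pow(K, 2), K) = Add(K, Pow(K, 2)))
Function('f')(U) = Add(688, Pow(U, 2), Mul(U, Pow(Add(9, Mul(2, U, Pow(Add(-1, U), -1))), 2))) (Function('f')(U) = Add(Add(Pow(U, 2), Mul(Pow(Add(Mul(Mul(2, U), Pow(Add(-1, U), -1)), 9), 2), U)), 688) = Add(Add(Pow(U, 2), Mul(Pow(Add(Mul(2, U, Pow(Add(-1, U), -1)), 9), 2), U)), 688) = Add(Add(Pow(U, 2), Mul(Pow(Add(9, Mul(2, U, Pow(Add(-1, U), -1))), 2), U)), 688) = Add(Add(Pow(U, 2), Mul(U, Pow(Add(9, Mul(2, U, Pow(Add(-1, U), -1))), 2))), 688) = Add(688, Pow(U, 2), Mul(U, Pow(Add(9, Mul(2, U, Pow(Add(-1, U), -1))), 2))))
Add(Function('f')(Function('B')(17)), 464253) = Add(Add(688, Pow(Mul(17, Add(1, 17)), 2), Mul(Mul(17, Add(1, 17)), Pow(Add(-1, Mul(17, Add(1, 17))), -2), Pow(Add(-9, Mul(11, Mul(17, Add(1, 17)))), 2))), 464253) = Add(Add(688, Pow(Mul(17, 18), 2), Mul(Mul(17, 18), Pow(Add(-1, Mul(17, 18)), -2), Pow(Add(-9, Mul(11, Mul(17, 18))), 2))), 464253) = Add(Add(688, Pow(306, 2), Mul(306, Pow(Add(-1, 306), -2), Pow(Add(-9, Mul(11, 306)), 2))), 464253) = Add(Add(688, 93636, Mul(306, Pow(305, -2), Pow(Add(-9, 3366), 2))), 464253) = Add(Add(688, 93636, Mul(306, Rational(1, 93025), Pow(3357, 2))), 464253) = Add(Add(688, 93636, Mul(306, Rational(1, 93025), 11269449)), 464253) = Add(Add(688, 93636, Rational(3448451394, 93025)), 464253) = Add(Rational(12222941494, 93025), 464253) = Rational(55410076819, 93025)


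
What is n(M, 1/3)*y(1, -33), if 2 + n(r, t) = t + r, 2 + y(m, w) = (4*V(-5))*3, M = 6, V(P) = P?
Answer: -806/3 ≈ -268.67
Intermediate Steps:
y(m, w) = -62 (y(m, w) = -2 + (4*(-5))*3 = -2 - 20*3 = -2 - 60 = -62)
n(r, t) = -2 + r + t (n(r, t) = -2 + (t + r) = -2 + (r + t) = -2 + r + t)
n(M, 1/3)*y(1, -33) = (-2 + 6 + 1/3)*(-62) = (-2 + 6 + ⅓)*(-62) = (13/3)*(-62) = -806/3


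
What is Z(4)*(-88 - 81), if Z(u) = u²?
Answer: -2704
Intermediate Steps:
Z(4)*(-88 - 81) = 4²*(-88 - 81) = 16*(-169) = -2704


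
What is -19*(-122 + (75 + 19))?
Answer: 532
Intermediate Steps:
-19*(-122 + (75 + 19)) = -19*(-122 + 94) = -19*(-28) = 532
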